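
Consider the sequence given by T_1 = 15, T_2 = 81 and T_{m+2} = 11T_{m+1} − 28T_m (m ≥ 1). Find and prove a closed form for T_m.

Claim: T_m = 2·4^m + 7^m.

Base cases: T_1 = 15 and 2·4^1 + 7^1 = 15; T_2 = 81 and 2·4^2 + 7^2 = 81.
Assume T_j = 2·4^j + 7^j for all 1 ≤ j ≤ r, where r ≥ 2.
Then T_{r+1} = 11T_r − 28T_{r−1} = 11·(2·4^r + 7^r) − 28·(2·4^{r−1} + 7^{r−1}) = 2·(11·4 − 28)4^{r−1} + (11·7 − 28)7^{r−1} = 32·4^{r−1} + 49·7^{r−1} = 2·4^{r+1} + 7^{r+1}.
By strong induction, T_m = 2·4^m + 7^m for all m ≥ 1.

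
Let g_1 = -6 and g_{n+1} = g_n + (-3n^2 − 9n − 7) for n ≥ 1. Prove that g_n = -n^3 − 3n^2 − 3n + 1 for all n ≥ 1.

Base case: g_1 = -6, and -1^3 − 3·1^2 − 3·1 + 1 = -6.
Assume g_m = -m^3 − 3m^2 − 3m + 1.
Then g_{m+1} = g_m + (-3m^2 − 9m − 7) = (-m^3 − 3m^2 − 3m + 1) + (-3m^2 − 9m − 7) = -m^3 − 6m^2 − 12m − 6,
and -(m+1)^3 − 3·(m+1)^2 − 3·(m+1) + 1 = -m^3 − 6m^2 − 12m − 6.
This completes the inductive step, so g_n = -n^3 − 3n^2 − 3n + 1 for all n ≥ 1.

g_n = -n^3 − 3n^2 − 3n + 1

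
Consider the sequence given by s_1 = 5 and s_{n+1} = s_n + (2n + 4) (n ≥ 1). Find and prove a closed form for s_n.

Claim: s_n = n^2 + 3n + 1.

Base case: s_1 = 5, and 1^2 + 3·1 + 1 = 5.
Assume s_j = j^2 + 3j + 1.
Then s_{j+1} = s_j + (2j + 4) = (j^2 + 3j + 1) + (2j + 4) = j^2 + 5j + 5,
and (j+1)^2 + 3·(j+1) + 1 = j^2 + 5j + 5.
Hence s_n = n^2 + 3n + 1 for every n ≥ 1, by induction.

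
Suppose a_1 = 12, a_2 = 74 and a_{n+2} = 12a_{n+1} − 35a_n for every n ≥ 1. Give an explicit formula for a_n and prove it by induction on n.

Claim: a_n = 7^n + 5^n.

Base cases: a_1 = 12 and 7^1 + 5^1 = 12; a_2 = 74 and 7^2 + 5^2 = 74.
Assume a_i = 7^i + 5^i for all 1 ≤ i ≤ j, where j ≥ 2.
Then a_{j+1} = 12a_j − 35a_{j−1} = 12·(7^j + 5^j) − 35·(7^{j−1} + 5^{j−1}) = (12·7 − 35)7^{j−1} + (12·5 − 35)5^{j−1} = 49·7^{j−1} + 25·5^{j−1} = 7^{j+1} + 5^{j+1}.
This completes the inductive step, so a_n = 7^n + 5^n for all n ≥ 1.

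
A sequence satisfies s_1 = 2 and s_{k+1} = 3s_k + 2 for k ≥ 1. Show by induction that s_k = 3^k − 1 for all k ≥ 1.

Base case: s_1 = 2, and 3^1 − 1 = 3 − 1 = 2.
Assume s_m = 3^m − 1 for some m ≥ 1.
Then s_{m+1} = 3s_m + 2 = 3·(3^m − 1) + 2 = 3^{m+1} − 3 + 2 = 3^{m+1} − 1.
Hence s_k = 3^k − 1 for every k ≥ 1, by induction.

s_k = 3^k − 1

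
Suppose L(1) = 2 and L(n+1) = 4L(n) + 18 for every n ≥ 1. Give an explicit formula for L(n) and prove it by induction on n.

Claim: L(n) = 2·4^n − 6.

Base case: L(1) = 2, and 2·4^1 − 6 = 8 − 6 = 2.
Assume L(j) = 2·4^j − 6 for some j ≥ 1.
Then L(j+1) = 4L(j) + 18 = 4·(2·4^j − 6) + 18 = 8·4^j − 24 + 18 = 2·4^{j+1} − 6.
By induction, L(n) = 2·4^n − 6 for all n ≥ 1.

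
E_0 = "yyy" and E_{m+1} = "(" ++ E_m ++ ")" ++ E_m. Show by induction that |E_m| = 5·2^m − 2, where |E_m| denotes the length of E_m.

Base case: |E_0| = 3, and 5·2^0 − 2 = 3.
Assume |E_j| = 5·2^j − 2.
Then |E_{j+1}| = 1 + |E_j| + 1 + |E_j| = 2|E_j| + 2 = 2(5·2^j − 2) + 2 = 5·2^{j+1} − 4 + 2 = 5·2^{j+1} − 2.
By induction, |E_m| = 5·2^m − 2 for all m ≥ 0.

|E_m| = 5·2^m − 2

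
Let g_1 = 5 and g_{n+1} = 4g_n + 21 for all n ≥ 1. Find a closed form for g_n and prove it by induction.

Claim: g_n = 3·4^n − 7.

Base case: g_1 = 5, and 3·4^1 − 7 = 12 − 7 = 5.
Assume g_r = 3·4^r − 7 for some r ≥ 1.
Then g_{r+1} = 4g_r + 21 = 4·(3·4^r − 7) + 21 = 12·4^r − 28 + 21 = 3·4^{r+1} − 7.
Hence g_n = 3·4^n − 7 for every n ≥ 1, by induction.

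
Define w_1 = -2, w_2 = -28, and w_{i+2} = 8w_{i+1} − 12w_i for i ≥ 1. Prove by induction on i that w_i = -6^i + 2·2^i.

Base cases: w_1 = -2 and -6^1 + 2·2^1 = -2; w_2 = -28 and -6^2 + 2·2^2 = -28.
Assume w_j = -6^j + 2·2^j for all 1 ≤ j ≤ r, where r ≥ 2.
Then w_{r+1} = 8w_r − 12w_{r−1} = 8·(-6^r + 2·2^r) − 12·(-6^{r−1} + 2·2^{r−1}) = -(8·6 − 12)6^{r−1} + 2·(8·2 − 12)2^{r−1} = -36·6^{r−1} + 8·2^{r−1} = -6^{r+1} + 2·2^{r+1}.
By strong induction, w_i = -6^i + 2·2^i for all i ≥ 1.

w_i = -6^i + 2·2^i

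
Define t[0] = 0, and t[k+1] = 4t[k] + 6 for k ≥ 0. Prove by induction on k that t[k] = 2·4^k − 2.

Base case: t[0] = 0, and 2·4^0 − 2 = 2 − 2 = 0.
Assume t[m] = 2·4^m − 2 for some m ≥ 0.
Then t[m+1] = 4t[m] + 6 = 4·(2·4^m − 2) + 6 = 8·4^m − 8 + 6 = 2·4^{m+1} − 2.
By induction, t[k] = 2·4^k − 2 for all k ≥ 0.

t[k] = 2·4^k − 2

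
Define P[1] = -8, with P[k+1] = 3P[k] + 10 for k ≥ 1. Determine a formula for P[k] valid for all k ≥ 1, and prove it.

Claim: P[k] = -3^k − 5.

Base case: P[1] = -8, and -3^1 − 5 = -3 − 5 = -8.
Assume P[r] = -3^r − 5 for some r ≥ 1.
Then P[r+1] = 3P[r] + 10 = 3·(-3^r − 5) + 10 = -3^{r+1} − 15 + 10 = -3^{r+1} − 5.
This completes the inductive step, so P[k] = -3^k − 5 for all k ≥ 1.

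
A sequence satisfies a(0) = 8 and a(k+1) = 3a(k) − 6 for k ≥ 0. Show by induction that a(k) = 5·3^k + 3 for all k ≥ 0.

Base case: a(0) = 8, and 5·3^0 + 3 = 5 + 3 = 8.
Assume a(r) = 5·3^r + 3 for some r ≥ 0.
Then a(r+1) = 3a(r) − 6 = 3·(5·3^r + 3) − 6 = 15·3^r + 9 − 6 = 5·3^{r+1} + 3.
This completes the inductive step, so a(k) = 5·3^k + 3 for all k ≥ 0.

a(k) = 5·3^k + 3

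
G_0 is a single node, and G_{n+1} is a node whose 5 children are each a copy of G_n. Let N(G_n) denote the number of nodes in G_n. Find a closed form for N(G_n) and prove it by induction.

Claim: N(G_n) = (5^{n+1} − 1)/4.

Base case: N(G_0) = 1, and (5^{0+1} − 1)/4 = 1.
Assume N(G_j) = (5^{j+1} − 1)/4.
Then N(G_{j+1}) = 1 + 5N(G_j) = 1 + 5·(5^{j+1} − 1)/4 = 1 + (5^{j+2} − 5)/4 = (4 + 5^{j+2} − 5)/4 = (5^{j+2} − 1)/4.
So the formula holds for j+1, and by induction N(G_n) = (5^{n+1} − 1)/4 for all n ≥ 0.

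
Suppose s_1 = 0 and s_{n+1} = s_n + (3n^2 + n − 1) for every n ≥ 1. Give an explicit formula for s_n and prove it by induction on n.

Claim: s_n = n^3 − n^2 − n + 1.

Base case: s_1 = 0, and 1^3 − 1^2 − 1 + 1 = 0.
Assume s_m = m^3 − m^2 − m + 1.
Then s_{m+1} = s_m + (3m^2 + m − 1) = (m^3 − m^2 − m + 1) + (3m^2 + m − 1) = m^3 + 2m^2,
and (m+1)^3 − (m+1)^2 − (m+1) + 1 = m^3 + 2m^2.
This completes the inductive step, so s_n = n^3 − n^2 − n + 1 for all n ≥ 1.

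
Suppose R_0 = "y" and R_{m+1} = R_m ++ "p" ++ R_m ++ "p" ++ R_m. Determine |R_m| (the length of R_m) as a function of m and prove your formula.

Claim: |R_m| = 2·3^m − 1.

Base case: |R_0| = 1, and 2·3^0 − 1 = 1.
Assume |R_r| = 2·3^r − 1.
Then |R_{r+1}| = 3|R_r| + 2 = 3(2·3^r − 1) + 2 = 2·3^{r+1} − 3 + 2 = 2·3^{r+1} − 1.
Hence |R_m| = 2·3^m − 1 for every m ≥ 0, by induction.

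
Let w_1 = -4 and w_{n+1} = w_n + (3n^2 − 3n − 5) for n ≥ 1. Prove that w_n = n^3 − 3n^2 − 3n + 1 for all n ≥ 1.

Base case: w_1 = -4, and 1^3 − 3·1^2 − 3·1 + 1 = -4.
Assume w_j = j^3 − 3j^2 − 3j + 1.
Then w_{j+1} = w_j + (3j^2 − 3j − 5) = (j^3 − 3j^2 − 3j + 1) + (3j^2 − 3j − 5) = j^3 − 6j − 4,
and (j+1)^3 − 3·(j+1)^2 − 3·(j+1) + 1 = j^3 − 6j − 4.
By induction, w_n = n^3 − 3n^2 − 3n + 1 for all n ≥ 1.

w_n = n^3 − 3n^2 − 3n + 1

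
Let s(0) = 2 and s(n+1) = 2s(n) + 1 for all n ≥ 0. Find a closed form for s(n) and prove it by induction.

Claim: s(n) = 3·2^n − 1.

Base case: s(0) = 2, and 3·2^0 − 1 = 3 − 1 = 2.
Assume s(r) = 3·2^r − 1 for some r ≥ 0.
Then s(r+1) = 2s(r) + 1 = 2·(3·2^r − 1) + 1 = 6·2^r − 2 + 1 = 3·2^{r+1} − 1.
So the formula holds for r+1, and by induction s(n) = 3·2^n − 1 for all n ≥ 0.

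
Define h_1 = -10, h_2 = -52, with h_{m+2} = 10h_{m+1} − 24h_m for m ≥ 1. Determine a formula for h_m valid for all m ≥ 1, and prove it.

Claim: h_m = -6^m − 4^m.

Base cases: h_1 = -10 and -6^1 − 4^1 = -10; h_2 = -52 and -6^2 − 4^2 = -52.
Assume h_i = -6^i − 4^i for all 1 ≤ i ≤ j, where j ≥ 2.
Then h_{j+1} = 10h_j − 24h_{j−1} = 10·(-6^j − 4^j) − 24·(-6^{j−1} − 4^{j−1}) = -(10·6 − 24)6^{j−1} − (10·4 − 24)4^{j−1} = -36·6^{j−1} − 16·4^{j−1} = -6^{j+1} − 4^{j+1}.
Hence h_m = -6^m − 4^m for every m ≥ 1, by strong induction.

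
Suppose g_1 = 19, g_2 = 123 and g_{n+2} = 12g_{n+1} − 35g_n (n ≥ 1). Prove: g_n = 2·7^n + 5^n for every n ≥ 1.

Base cases: g_1 = 19 and 2·7^1 + 5^1 = 19; g_2 = 123 and 2·7^2 + 5^2 = 123.
Assume g_j = 2·7^j + 5^j for all 1 ≤ j ≤ k, where k ≥ 2.
Then g_{k+1} = 12g_k − 35g_{k−1} = 12·(2·7^k + 5^k) − 35·(2·7^{k−1} + 5^{k−1}) = 2·(12·7 − 35)7^{k−1} + (12·5 − 35)5^{k−1} = 98·7^{k−1} + 25·5^{k−1} = 2·7^{k+1} + 5^{k+1}.
By strong induction, g_n = 2·7^n + 5^n for all n ≥ 1.

g_n = 2·7^n + 5^n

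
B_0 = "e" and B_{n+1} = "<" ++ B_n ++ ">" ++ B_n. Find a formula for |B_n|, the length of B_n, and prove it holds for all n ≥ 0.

Claim: |B_n| = 3·2^n − 2.

Base case: |B_0| = 1, and 3·2^0 − 2 = 1.
Assume |B_r| = 3·2^r − 2.
Then |B_{r+1}| = 1 + |B_r| + 1 + |B_r| = 2|B_r| + 2 = 2(3·2^r − 2) + 2 = 3·2^{r+1} − 4 + 2 = 3·2^{r+1} − 2.
By induction, |B_n| = 3·2^n − 2 for all n ≥ 0.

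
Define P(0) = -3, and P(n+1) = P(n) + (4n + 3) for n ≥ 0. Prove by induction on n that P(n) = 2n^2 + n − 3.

Base case: P(0) = -3, and 2·0^2 + 0 − 3 = -3.
Assume P(m) = 2m^2 + m − 3.
Then P(m+1) = P(m) + (4m + 3) = (2m^2 + m − 3) + (4m + 3) = 2m^2 + 5m,
and 2·(m+1)^2 + (m+1) − 3 = 2m^2 + 5m.
Hence P(n) = 2n^2 + n − 3 for every n ≥ 0, by induction.

P(n) = 2n^2 + n − 3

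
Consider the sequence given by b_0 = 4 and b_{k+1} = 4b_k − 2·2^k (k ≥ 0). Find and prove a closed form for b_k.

Claim: b_k = 3·4^k + 2^k.

Base case: b_0 = 4, and 3·4^0 + 2^0 = 3 + 1 = 4.
Assume b_j = 3·4^j + 2^j for some j ≥ 0.
Then b_{j+1} = 4b_j − 2·2^j = 4·(3·4^j + 2^j) − 2·2^j = 3·4^{j+1} + 4·2^j − 2·2^j = 3·4^{j+1} + 2·2^j = 3·4^{j+1} + 2^{j+1}.
Hence b_k = 3·4^k + 2^k for every k ≥ 0, by induction.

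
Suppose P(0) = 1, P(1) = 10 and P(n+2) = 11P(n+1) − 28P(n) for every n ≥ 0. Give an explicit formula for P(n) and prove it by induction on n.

Claim: P(n) = -4^n + 2·7^n.

Base cases: P(0) = 1 and -4^0 + 2·7^0 = 1; P(1) = 10 and -4^1 + 2·7^1 = 10.
Assume P(i) = -4^i + 2·7^i for all 0 ≤ i ≤ j, where j ≥ 1.
Then P(j+1) = 11P(j) − 28P(j−1) = 11·(-4^j + 2·7^j) − 28·(-4^{j−1} + 2·7^{j−1}) = -(11·4 − 28)4^{j−1} + 2·(11·7 − 28)7^{j−1} = -16·4^{j−1} + 98·7^{j−1} = -4^{j+1} + 2·7^{j+1}.
By strong induction, P(n) = -4^n + 2·7^n for all n ≥ 0.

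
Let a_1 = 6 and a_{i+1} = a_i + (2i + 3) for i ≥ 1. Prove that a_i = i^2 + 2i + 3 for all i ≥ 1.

Base case: a_1 = 6, and 1^2 + 2·1 + 3 = 6.
Assume a_k = k^2 + 2k + 3.
Then a_{k+1} = a_k + (2k + 3) = (k^2 + 2k + 3) + (2k + 3) = k^2 + 4k + 6,
and (k+1)^2 + 2·(k+1) + 3 = k^2 + 4k + 6.
This completes the inductive step, so a_i = i^2 + 2i + 3 for all i ≥ 1.

a_i = i^2 + 2i + 3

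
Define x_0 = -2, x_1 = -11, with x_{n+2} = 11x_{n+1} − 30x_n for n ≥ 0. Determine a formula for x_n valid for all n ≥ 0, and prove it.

Claim: x_n = -5^n − 6^n.

Base cases: x_0 = -2 and -5^0 − 6^0 = -2; x_1 = -11 and -5^1 − 6^1 = -11.
Assume x_j = -5^j − 6^j for all 0 ≤ j ≤ r, where r ≥ 1.
Then x_{r+1} = 11x_r − 30x_{r−1} = 11·(-5^r − 6^r) − 30·(-5^{r−1} − 6^{r−1}) = -(11·5 − 30)5^{r−1} − (11·6 − 30)6^{r−1} = -25·5^{r−1} − 36·6^{r−1} = -5^{r+1} − 6^{r+1}.
This completes the inductive step, so x_n = -5^n − 6^n for all n ≥ 0.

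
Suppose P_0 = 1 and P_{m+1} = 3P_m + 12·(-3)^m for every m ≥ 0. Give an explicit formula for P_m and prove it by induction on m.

Claim: P_m = 3·3^m − 2·(-3)^m.

Base case: P_0 = 1, and 3·3^0 − 2·(-3)^0 = 3 − 2 = 1.
Assume P_j = 3·3^j − 2·(-3)^j for some j ≥ 0.
Then P_{j+1} = 3P_j + 12·(-3)^j = 3·(3·3^j − 2·(-3)^j) + 12·(-3)^j = 3·3^{j+1} − 6·(-3)^j + 12·(-3)^j = 3·3^{j+1} + 6·(-3)^j = 3·3^{j+1} − 2·(-3)^{j+1}.
By induction, P_m = 3·3^m − 2·(-3)^m for all m ≥ 0.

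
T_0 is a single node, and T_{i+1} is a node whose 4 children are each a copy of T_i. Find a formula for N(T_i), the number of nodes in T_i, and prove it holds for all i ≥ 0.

Claim: N(T_i) = (4^{i+1} − 1)/3.

Base case: N(T_0) = 1, and (4^{0+1} − 1)/3 = 1.
Assume N(T_r) = (4^{r+1} − 1)/3.
Then N(T_{r+1}) = 1 + 4N(T_r) = 1 + 4·(4^{r+1} − 1)/3 = 1 + (4^{r+2} − 4)/3 = (3 + 4^{r+2} − 4)/3 = (4^{r+2} − 1)/3.
This completes the inductive step, so N(T_i) = (4^{i+1} − 1)/3 for all i ≥ 0.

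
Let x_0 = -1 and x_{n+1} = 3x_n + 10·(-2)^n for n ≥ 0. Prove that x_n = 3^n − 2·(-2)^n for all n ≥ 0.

Base case: x_0 = -1, and 3^0 − 2·(-2)^0 = 1 − 2 = -1.
Assume x_j = 3^j − 2·(-2)^j for some j ≥ 0.
Then x_{j+1} = 3x_j + 10·(-2)^j = 3·(3^j − 2·(-2)^j) + 10·(-2)^j = 3^{j+1} − 6·(-2)^j + 10·(-2)^j = 3^{j+1} + 4·(-2)^j = 3^{j+1} − 2·(-2)^{j+1}.
By induction, x_n = 3^n − 2·(-2)^n for all n ≥ 0.

x_n = 3^n − 2·(-2)^n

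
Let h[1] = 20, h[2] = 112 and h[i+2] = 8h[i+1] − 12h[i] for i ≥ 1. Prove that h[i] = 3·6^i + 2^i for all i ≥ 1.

Base cases: h[1] = 20 and 3·6^1 + 2^1 = 20; h[2] = 112 and 3·6^2 + 2^2 = 112.
Assume h[j] = 3·6^j + 2^j for all 1 ≤ j ≤ r, where r ≥ 2.
Then h[r+1] = 8h[r] − 12h[r−1] = 8·(3·6^r + 2^r) − 12·(3·6^{r−1} + 2^{r−1}) = 3·(8·6 − 12)6^{r−1} + (8·2 − 12)2^{r−1} = 108·6^{r−1} + 4·2^{r−1} = 3·6^{r+1} + 2^{r+1}.
Hence h[i] = 3·6^i + 2^i for every i ≥ 1, by strong induction.

h[i] = 3·6^i + 2^i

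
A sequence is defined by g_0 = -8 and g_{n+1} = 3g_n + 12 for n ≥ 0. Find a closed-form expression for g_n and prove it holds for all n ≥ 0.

Claim: g_n = -2·3^n − 6.

Base case: g_0 = -8, and -2·3^0 − 6 = -2 − 6 = -8.
Assume g_j = -2·3^j − 6 for some j ≥ 0.
Then g_{j+1} = 3g_j + 12 = 3·(-2·3^j − 6) + 12 = -6·3^j − 18 + 12 = -2·3^{j+1} − 6.
Hence g_n = -2·3^n − 6 for every n ≥ 0, by induction.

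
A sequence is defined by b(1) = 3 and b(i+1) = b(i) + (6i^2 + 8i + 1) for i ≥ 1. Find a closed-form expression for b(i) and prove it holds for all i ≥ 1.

Claim: b(i) = 2i^3 + i^2 − 2i + 2.

Base case: b(1) = 3, and 2·1^3 + 1^2 − 2·1 + 2 = 3.
Assume b(m) = 2m^3 + m^2 − 2m + 2.
Then b(m+1) = b(m) + (6m^2 + 8m + 1) = (2m^3 + m^2 − 2m + 2) + (6m^2 + 8m + 1) = 2m^3 + 7m^2 + 6m + 3,
and 2·(m+1)^3 + (m+1)^2 − 2·(m+1) + 2 = 2m^3 + 7m^2 + 6m + 3.
Hence b(i) = 2i^3 + i^2 − 2i + 2 for every i ≥ 1, by induction.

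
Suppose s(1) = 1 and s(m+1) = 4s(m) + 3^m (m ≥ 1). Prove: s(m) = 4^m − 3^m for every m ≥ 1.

Base case: s(1) = 1, and 4^1 − 3^1 = 4 − 3 = 1.
Assume s(r) = 4^r − 3^r for some r ≥ 1.
Then s(r+1) = 4s(r) + 3^r = 4·(4^r − 3^r) + 3^r = 4^{r+1} − 4·3^r + 3^r = 4^{r+1} − 3·3^r = 4^{r+1} − 3^{r+1}.
By induction, s(m) = 4^m − 3^m for all m ≥ 1.

s(m) = 4^m − 3^m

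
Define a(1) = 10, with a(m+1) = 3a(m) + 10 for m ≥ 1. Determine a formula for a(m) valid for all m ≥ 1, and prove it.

Claim: a(m) = 5·3^m − 5.

Base case: a(1) = 10, and 5·3^1 − 5 = 15 − 5 = 10.
Assume a(j) = 5·3^j − 5 for some j ≥ 1.
Then a(j+1) = 3a(j) + 10 = 3·(5·3^j − 5) + 10 = 15·3^j − 15 + 10 = 5·3^{j+1} − 5.
This completes the inductive step, so a(m) = 5·3^m − 5 for all m ≥ 1.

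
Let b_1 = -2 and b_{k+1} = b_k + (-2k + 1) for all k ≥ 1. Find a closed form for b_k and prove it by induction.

Claim: b_k = -k^2 + 2k − 3.

Base case: b_1 = -2, and -1^2 + 2·1 − 3 = -2.
Assume b_j = -j^2 + 2j − 3.
Then b_{j+1} = b_j + (-2j + 1) = (-j^2 + 2j − 3) + (-2j + 1) = -j^2 − 2,
and -(j+1)^2 + 2·(j+1) − 3 = -j^2 − 2.
By induction, b_k = -k^2 + 2k − 3 for all k ≥ 1.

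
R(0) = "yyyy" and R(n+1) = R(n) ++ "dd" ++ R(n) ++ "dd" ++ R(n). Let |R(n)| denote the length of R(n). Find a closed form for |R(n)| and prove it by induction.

Claim: |R(n)| = 6·3^n − 2.

Base case: |R(0)| = 4, and 6·3^0 − 2 = 4.
Assume |R(k)| = 6·3^k − 2.
Then |R(k+1)| = 3|R(k)| + 4 = 3(6·3^k − 2) + 4 = 6·3^{k+1} − 6 + 4 = 6·3^{k+1} − 2.
Hence |R(n)| = 6·3^n − 2 for every n ≥ 0, by induction.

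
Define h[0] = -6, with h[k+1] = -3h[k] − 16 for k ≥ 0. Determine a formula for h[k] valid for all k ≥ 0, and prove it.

Claim: h[k] = -2·(-3)^k − 4.

Base case: h[0] = -6, and -2·(-3)^0 − 4 = -2 − 4 = -6.
Assume h[j] = -2·(-3)^j − 4 for some j ≥ 0.
Then h[j+1] = -3h[j] − 16 = -3·(-2·(-3)^j − 4) − 16 = 6·(-3)^j + 12 − 16 = -2·(-3)^{j+1} − 4.
So the formula holds for j+1, and by induction h[k] = -2·(-3)^k − 4 for all k ≥ 0.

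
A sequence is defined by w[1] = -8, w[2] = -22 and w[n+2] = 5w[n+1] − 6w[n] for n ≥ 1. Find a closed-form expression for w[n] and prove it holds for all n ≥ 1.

Claim: w[n] = -2^n − 2·3^n.

Base cases: w[1] = -8 and -2^1 − 2·3^1 = -8; w[2] = -22 and -2^2 − 2·3^2 = -22.
Assume w[j] = -2^j − 2·3^j for all 1 ≤ j ≤ m, where m ≥ 2.
Then w[m+1] = 5w[m] − 6w[m−1] = 5·(-2^m − 2·3^m) − 6·(-2^{m−1} − 2·3^{m−1}) = -(5·2 − 6)2^{m−1} − 2·(5·3 − 6)3^{m−1} = -4·2^{m−1} − 18·3^{m−1} = -2^{m+1} − 2·3^{m+1}.
So the formula holds for m+1, and by strong induction w[n] = -2^n − 2·3^n for all n ≥ 1.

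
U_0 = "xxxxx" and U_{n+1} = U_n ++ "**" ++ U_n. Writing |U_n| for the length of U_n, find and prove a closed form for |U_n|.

Claim: |U_n| = 7·2^n − 2.

Base case: |U_0| = 5, and 7·2^0 − 2 = 5.
Assume |U_m| = 7·2^m − 2.
Then |U_{m+1}| = |U_m| + 2 + |U_m| = 2|U_m| + 2 = 2(7·2^m − 2) + 2 = 7·2^{m+1} − 4 + 2 = 7·2^{m+1} − 2.
By induction, |U_n| = 7·2^n − 2 for all n ≥ 0.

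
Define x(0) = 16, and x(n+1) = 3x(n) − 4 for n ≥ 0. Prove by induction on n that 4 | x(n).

Base case: x(0) = 16 = 4·4, so 4 | x(0).
Assume 4 | x(r), so x(r) = 4t for some integer t.
Then x(r+1) = 3x(r) − 4 = 3·(4t) − 4 = 4(3t − 1), so 4 | x(r+1).
By induction, 4 | x(n) for all n ≥ 0.

4 | x(n)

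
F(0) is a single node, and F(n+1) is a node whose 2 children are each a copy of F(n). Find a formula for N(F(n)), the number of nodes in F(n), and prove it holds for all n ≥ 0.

Claim: N(F(n)) = 2^{n+1} − 1.

Base case: N(F(0)) = 1, and 2^{0+1} − 1 = 1.
Assume N(F(k)) = 2^{k+1} − 1.
Then N(F(k+1)) = 1 + 2N(F(k)) = 1 + 2(2^{k+1} − 1) = 2^{k+2} − 2 + 1 = 2^{k+2} − 1.
This completes the inductive step, so N(F(n)) = 2^{n+1} − 1 for all n ≥ 0.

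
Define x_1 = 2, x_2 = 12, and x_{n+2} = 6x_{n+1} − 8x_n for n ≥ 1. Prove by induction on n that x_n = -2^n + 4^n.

Base cases: x_1 = 2 and -2^1 + 4^1 = 2; x_2 = 12 and -2^2 + 4^2 = 12.
Assume x_j = -2^j + 4^j for all 1 ≤ j ≤ k, where k ≥ 2.
Then x_{k+1} = 6x_k − 8x_{k−1} = 6·(-2^k + 4^k) − 8·(-2^{k−1} + 4^{k−1}) = -(6·2 − 8)2^{k−1} + (6·4 − 8)4^{k−1} = -4·2^{k−1} + 16·4^{k−1} = -2^{k+1} + 4^{k+1}.
Hence x_n = -2^n + 4^n for every n ≥ 1, by strong induction.

x_n = -2^n + 4^n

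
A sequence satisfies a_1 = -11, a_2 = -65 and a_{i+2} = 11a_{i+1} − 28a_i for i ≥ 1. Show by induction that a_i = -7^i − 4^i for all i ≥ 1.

Base cases: a_1 = -11 and -7^1 − 4^1 = -11; a_2 = -65 and -7^2 − 4^2 = -65.
Assume a_j = -7^j − 4^j for all 1 ≤ j ≤ r, where r ≥ 2.
Then a_{r+1} = 11a_r − 28a_{r−1} = 11·(-7^r − 4^r) − 28·(-7^{r−1} − 4^{r−1}) = -(11·7 − 28)7^{r−1} − (11·4 − 28)4^{r−1} = -49·7^{r−1} − 16·4^{r−1} = -7^{r+1} − 4^{r+1}.
Hence a_i = -7^i − 4^i for every i ≥ 1, by strong induction.

a_i = -7^i − 4^i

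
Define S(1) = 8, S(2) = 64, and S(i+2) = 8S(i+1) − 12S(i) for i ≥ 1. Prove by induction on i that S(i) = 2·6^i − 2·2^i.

Base cases: S(1) = 8 and 2·6^1 − 2·2^1 = 8; S(2) = 64 and 2·6^2 − 2·2^2 = 64.
Assume S(j) = 2·6^j − 2·2^j for all 1 ≤ j ≤ k, where k ≥ 2.
Then S(k+1) = 8S(k) − 12S(k−1) = 8·(2·6^k − 2·2^k) − 12·(2·6^{k−1} − 2·2^{k−1}) = 2·(8·6 − 12)6^{k−1} − 2·(8·2 − 12)2^{k−1} = 72·6^{k−1} − 8·2^{k−1} = 2·6^{k+1} − 2·2^{k+1}.
Hence S(i) = 2·6^i − 2·2^i for every i ≥ 1, by strong induction.

S(i) = 2·6^i − 2·2^i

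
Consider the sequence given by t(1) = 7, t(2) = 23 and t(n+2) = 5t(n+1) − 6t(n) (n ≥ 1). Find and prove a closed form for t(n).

Claim: t(n) = 3·3^n − 2^n.

Base cases: t(1) = 7 and 3·3^1 − 2^1 = 7; t(2) = 23 and 3·3^2 − 2^2 = 23.
Assume t(j) = 3·3^j − 2^j for all 1 ≤ j ≤ r, where r ≥ 2.
Then t(r+1) = 5t(r) − 6t(r−1) = 5·(3·3^r − 2^r) − 6·(3·3^{r−1} − 2^{r−1}) = 3·(5·3 − 6)3^{r−1} − (5·2 − 6)2^{r−1} = 27·3^{r−1} − 4·2^{r−1} = 3·3^{r+1} − 2^{r+1}.
So the formula holds for r+1, and by strong induction t(n) = 3·3^n − 2^n for all n ≥ 1.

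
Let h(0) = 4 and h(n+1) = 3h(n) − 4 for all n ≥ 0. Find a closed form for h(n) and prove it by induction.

Claim: h(n) = 2·3^n + 2.

Base case: h(0) = 4, and 2·3^0 + 2 = 2 + 2 = 4.
Assume h(k) = 2·3^k + 2 for some k ≥ 0.
Then h(k+1) = 3h(k) − 4 = 3·(2·3^k + 2) − 4 = 6·3^k + 6 − 4 = 2·3^{k+1} + 2.
Hence h(n) = 2·3^n + 2 for every n ≥ 0, by induction.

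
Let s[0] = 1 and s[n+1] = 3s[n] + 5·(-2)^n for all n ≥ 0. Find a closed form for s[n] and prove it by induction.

Claim: s[n] = 2·3^n − (-2)^n.

Base case: s[0] = 1, and 2·3^0 − (-2)^0 = 2 − 1 = 1.
Assume s[k] = 2·3^k − (-2)^k for some k ≥ 0.
Then s[k+1] = 3s[k] + 5·(-2)^k = 3·(2·3^k − (-2)^k) + 5·(-2)^k = 2·3^{k+1} − 3·(-2)^k + 5·(-2)^k = 2·3^{k+1} + 2·(-2)^k = 2·3^{k+1} − (-2)^{k+1}.
This completes the inductive step, so s[n] = 2·3^n − (-2)^n for all n ≥ 0.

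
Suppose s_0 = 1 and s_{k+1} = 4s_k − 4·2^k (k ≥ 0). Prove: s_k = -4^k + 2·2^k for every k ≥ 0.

Base case: s_0 = 1, and -4^0 + 2·2^0 = -1 + 2 = 1.
Assume s_m = -4^m + 2·2^m for some m ≥ 0.
Then s_{m+1} = 4s_m − 4·2^m = 4·(-4^m + 2·2^m) − 4·2^m = -4^{m+1} + 8·2^m − 4·2^m = -4^{m+1} + 4·2^m = -4^{m+1} + 2·2^{m+1}.
By induction, s_k = -4^k + 2·2^k for all k ≥ 0.

s_k = -4^k + 2·2^k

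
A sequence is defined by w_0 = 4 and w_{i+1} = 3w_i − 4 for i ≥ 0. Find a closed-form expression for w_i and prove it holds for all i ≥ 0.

Claim: w_i = 2·3^i + 2.

Base case: w_0 = 4, and 2·3^0 + 2 = 2 + 2 = 4.
Assume w_j = 2·3^j + 2 for some j ≥ 0.
Then w_{j+1} = 3w_j − 4 = 3·(2·3^j + 2) − 4 = 6·3^j + 6 − 4 = 2·3^{j+1} + 2.
So the formula holds for j+1, and by induction w_i = 2·3^i + 2 for all i ≥ 0.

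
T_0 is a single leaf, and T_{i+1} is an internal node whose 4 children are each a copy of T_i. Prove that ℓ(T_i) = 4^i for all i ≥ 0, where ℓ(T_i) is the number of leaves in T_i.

Base case: ℓ(T_0) = 1, and 4^0 = 1.
Assume ℓ(T_k) = 4^k.
Then ℓ(T_{k+1}) = 4·ℓ(T_k) = 4·4^k = 4^{k+1}.
This completes the inductive step, so ℓ(T_i) = 4^i for all i ≥ 0.

ℓ(T_i) = 4^i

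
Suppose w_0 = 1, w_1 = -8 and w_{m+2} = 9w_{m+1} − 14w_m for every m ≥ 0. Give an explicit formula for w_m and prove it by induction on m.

Claim: w_m = 3·2^m − 2·7^m.

Base cases: w_0 = 1 and 3·2^0 − 2·7^0 = 1; w_1 = -8 and 3·2^1 − 2·7^1 = -8.
Assume w_j = 3·2^j − 2·7^j for all 0 ≤ j ≤ k, where k ≥ 1.
Then w_{k+1} = 9w_k − 14w_{k−1} = 9·(3·2^k − 2·7^k) − 14·(3·2^{k−1} − 2·7^{k−1}) = 3·(9·2 − 14)2^{k−1} − 2·(9·7 − 14)7^{k−1} = 12·2^{k−1} − 98·7^{k−1} = 3·2^{k+1} − 2·7^{k+1}.
So the formula holds for k+1, and by strong induction w_m = 3·2^m − 2·7^m for all m ≥ 0.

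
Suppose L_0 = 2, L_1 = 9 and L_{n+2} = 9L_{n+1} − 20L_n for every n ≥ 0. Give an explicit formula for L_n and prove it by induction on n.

Claim: L_n = 5^n + 4^n.

Base cases: L_0 = 2 and 5^0 + 4^0 = 2; L_1 = 9 and 5^1 + 4^1 = 9.
Assume L_j = 5^j + 4^j for all 0 ≤ j ≤ m, where m ≥ 1.
Then L_{m+1} = 9L_m − 20L_{m−1} = 9·(5^m + 4^m) − 20·(5^{m−1} + 4^{m−1}) = (9·5 − 20)5^{m−1} + (9·4 − 20)4^{m−1} = 25·5^{m−1} + 16·4^{m−1} = 5^{m+1} + 4^{m+1}.
This completes the inductive step, so L_n = 5^n + 4^n for all n ≥ 0.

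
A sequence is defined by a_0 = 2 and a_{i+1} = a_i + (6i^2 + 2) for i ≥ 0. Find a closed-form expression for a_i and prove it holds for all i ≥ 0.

Claim: a_i = 2i^3 − 3i^2 + 3i + 2.

Base case: a_0 = 2, and 2·0^3 − 3·0^2 + 3·0 + 2 = 2.
Assume a_r = 2r^3 − 3r^2 + 3r + 2.
Then a_{r+1} = a_r + (6r^2 + 2) = (2r^3 − 3r^2 + 3r + 2) + (6r^2 + 2) = 2r^3 + 3r^2 + 3r + 4,
and 2·(r+1)^3 − 3·(r+1)^2 + 3·(r+1) + 2 = 2r^3 + 3r^2 + 3r + 4.
By induction, a_i = 2i^3 − 3i^2 + 3i + 2 for all i ≥ 0.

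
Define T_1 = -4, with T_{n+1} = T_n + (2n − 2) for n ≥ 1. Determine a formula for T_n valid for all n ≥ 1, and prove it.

Claim: T_n = n^2 − 3n − 2.

Base case: T_1 = -4, and 1^2 − 3·1 − 2 = -4.
Assume T_m = m^2 − 3m − 2.
Then T_{m+1} = T_m + (2m − 2) = (m^2 − 3m − 2) + (2m − 2) = m^2 − m − 4,
and (m+1)^2 − 3·(m+1) − 2 = m^2 − m − 4.
This completes the inductive step, so T_n = n^2 − 3n − 2 for all n ≥ 1.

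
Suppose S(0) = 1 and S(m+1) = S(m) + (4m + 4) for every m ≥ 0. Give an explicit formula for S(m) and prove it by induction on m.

Claim: S(m) = 2m^2 + 2m + 1.

Base case: S(0) = 1, and 2·0^2 + 2·0 + 1 = 1.
Assume S(j) = 2j^2 + 2j + 1.
Then S(j+1) = S(j) + (4j + 4) = (2j^2 + 2j + 1) + (4j + 4) = 2j^2 + 6j + 5,
and 2·(j+1)^2 + 2·(j+1) + 1 = 2j^2 + 6j + 5.
This completes the inductive step, so S(m) = 2m^2 + 2m + 1 for all m ≥ 0.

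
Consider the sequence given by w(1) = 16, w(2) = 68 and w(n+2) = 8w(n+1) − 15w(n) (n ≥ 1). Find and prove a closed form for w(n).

Claim: w(n) = 2·5^n + 2·3^n.

Base cases: w(1) = 16 and 2·5^1 + 2·3^1 = 16; w(2) = 68 and 2·5^2 + 2·3^2 = 68.
Assume w(j) = 2·5^j + 2·3^j for all 1 ≤ j ≤ k, where k ≥ 2.
Then w(k+1) = 8w(k) − 15w(k−1) = 8·(2·5^k + 2·3^k) − 15·(2·5^{k−1} + 2·3^{k−1}) = 2·(8·5 − 15)5^{k−1} + 2·(8·3 − 15)3^{k−1} = 50·5^{k−1} + 18·3^{k−1} = 2·5^{k+1} + 2·3^{k+1}.
By strong induction, w(n) = 2·5^n + 2·3^n for all n ≥ 1.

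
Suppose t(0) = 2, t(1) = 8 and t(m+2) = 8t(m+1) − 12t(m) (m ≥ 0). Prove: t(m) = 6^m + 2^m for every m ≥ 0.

Base cases: t(0) = 2 and 6^0 + 2^0 = 2; t(1) = 8 and 6^1 + 2^1 = 8.
Assume t(j) = 6^j + 2^j for all 0 ≤ j ≤ k, where k ≥ 1.
Then t(k+1) = 8t(k) − 12t(k−1) = 8·(6^k + 2^k) − 12·(6^{k−1} + 2^{k−1}) = (8·6 − 12)6^{k−1} + (8·2 − 12)2^{k−1} = 36·6^{k−1} + 4·2^{k−1} = 6^{k+1} + 2^{k+1}.
So the formula holds for k+1, and by strong induction t(m) = 6^m + 2^m for all m ≥ 0.

t(m) = 6^m + 2^m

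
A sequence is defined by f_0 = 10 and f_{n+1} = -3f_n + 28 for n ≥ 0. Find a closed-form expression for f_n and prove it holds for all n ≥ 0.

Claim: f_n = 3·(-3)^n + 7.

Base case: f_0 = 10, and 3·(-3)^0 + 7 = 3 + 7 = 10.
Assume f_r = 3·(-3)^r + 7 for some r ≥ 0.
Then f_{r+1} = -3f_r + 28 = -3·(3·(-3)^r + 7) + 28 = -9·(-3)^r − 21 + 28 = 3·(-3)^{r+1} + 7.
So the formula holds for r+1, and by induction f_n = 3·(-3)^n + 7 for all n ≥ 0.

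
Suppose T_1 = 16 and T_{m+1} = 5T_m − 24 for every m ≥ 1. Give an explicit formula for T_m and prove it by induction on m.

Claim: T_m = 2·5^m + 6.

Base case: T_1 = 16, and 2·5^1 + 6 = 10 + 6 = 16.
Assume T_j = 2·5^j + 6 for some j ≥ 1.
Then T_{j+1} = 5T_j − 24 = 5·(2·5^j + 6) − 24 = 10·5^j + 30 − 24 = 2·5^{j+1} + 6.
Hence T_m = 2·5^m + 6 for every m ≥ 1, by induction.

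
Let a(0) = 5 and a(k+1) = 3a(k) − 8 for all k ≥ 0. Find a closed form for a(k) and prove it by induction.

Claim: a(k) = 3^k + 4.

Base case: a(0) = 5, and 3^0 + 4 = 1 + 4 = 5.
Assume a(j) = 3^j + 4 for some j ≥ 0.
Then a(j+1) = 3a(j) − 8 = 3·(3^j + 4) − 8 = 3^{j+1} + 12 − 8 = 3^{j+1} + 4.
Hence a(k) = 3^k + 4 for every k ≥ 0, by induction.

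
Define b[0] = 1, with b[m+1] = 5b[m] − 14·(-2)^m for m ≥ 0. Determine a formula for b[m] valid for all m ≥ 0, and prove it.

Claim: b[m] = -5^m + 2·(-2)^m.

Base case: b[0] = 1, and -5^0 + 2·(-2)^0 = -1 + 2 = 1.
Assume b[k] = -5^k + 2·(-2)^k for some k ≥ 0.
Then b[k+1] = 5b[k] − 14·(-2)^k = 5·(-5^k + 2·(-2)^k) − 14·(-2)^k = -5^{k+1} + 10·(-2)^k − 14·(-2)^k = -5^{k+1} − 4·(-2)^k = -5^{k+1} + 2·(-2)^{k+1}.
Hence b[m] = -5^m + 2·(-2)^m for every m ≥ 0, by induction.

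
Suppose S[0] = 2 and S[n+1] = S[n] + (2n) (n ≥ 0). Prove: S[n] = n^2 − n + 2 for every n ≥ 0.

Base case: S[0] = 2, and 0^2 − 0 + 2 = 2.
Assume S[m] = m^2 − m + 2.
Then S[m+1] = S[m] + (2m) = (m^2 − m + 2) + (2m) = m^2 + m + 2,
and (m+1)^2 − (m+1) + 2 = m^2 + m + 2.
By induction, S[n] = n^2 − n + 2 for all n ≥ 0.

S[n] = n^2 − n + 2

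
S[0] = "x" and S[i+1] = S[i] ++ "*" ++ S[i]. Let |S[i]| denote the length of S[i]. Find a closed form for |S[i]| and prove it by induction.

Claim: |S[i]| = 2^{i+1} − 1.

Base case: |S[0]| = 1, and 2^{0+1} − 1 = 1.
Assume |S[m]| = 2^{m+1} − 1.
Then |S[m+1]| = |S[m]| + 1 + |S[m]| = 2|S[m]| + 1 = 2(2^{m+1} − 1) + 1 = 2^{m+2} − 2 + 1 = 2^{m+2} − 1.
So the formula holds for m+1, and by induction |S[i]| = 2^{i+1} − 1 for all i ≥ 0.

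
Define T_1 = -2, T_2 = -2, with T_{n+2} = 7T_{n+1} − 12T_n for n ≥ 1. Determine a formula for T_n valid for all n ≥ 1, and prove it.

Claim: T_n = 4^n − 2·3^n.

Base cases: T_1 = -2 and 4^1 − 2·3^1 = -2; T_2 = -2 and 4^2 − 2·3^2 = -2.
Assume T_j = 4^j − 2·3^j for all 1 ≤ j ≤ r, where r ≥ 2.
Then T_{r+1} = 7T_r − 12T_{r−1} = 7·(4^r − 2·3^r) − 12·(4^{r−1} − 2·3^{r−1}) = (7·4 − 12)4^{r−1} − 2·(7·3 − 12)3^{r−1} = 16·4^{r−1} − 18·3^{r−1} = 4^{r+1} − 2·3^{r+1}.
By strong induction, T_n = 4^n − 2·3^n for all n ≥ 1.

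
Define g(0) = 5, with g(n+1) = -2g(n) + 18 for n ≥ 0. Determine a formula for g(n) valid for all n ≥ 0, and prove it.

Claim: g(n) = -(-2)^n + 6.

Base case: g(0) = 5, and -(-2)^0 + 6 = -1 + 6 = 5.
Assume g(m) = -(-2)^m + 6 for some m ≥ 0.
Then g(m+1) = -2g(m) + 18 = -2·(-(-2)^m + 6) + 18 = 2·(-2)^m − 12 + 18 = -(-2)^{m+1} + 6.
This completes the inductive step, so g(n) = -(-2)^n + 6 for all n ≥ 0.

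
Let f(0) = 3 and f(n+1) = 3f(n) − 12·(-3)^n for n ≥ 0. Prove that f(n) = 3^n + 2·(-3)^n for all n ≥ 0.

Base case: f(0) = 3, and 3^0 + 2·(-3)^0 = 1 + 2 = 3.
Assume f(k) = 3^k + 2·(-3)^k for some k ≥ 0.
Then f(k+1) = 3f(k) − 12·(-3)^k = 3·(3^k + 2·(-3)^k) − 12·(-3)^k = 3^{k+1} + 6·(-3)^k − 12·(-3)^k = 3^{k+1} − 6·(-3)^k = 3^{k+1} + 2·(-3)^{k+1}.
So the formula holds for k+1, and by induction f(n) = 3^n + 2·(-3)^n for all n ≥ 0.

f(n) = 3^n + 2·(-3)^n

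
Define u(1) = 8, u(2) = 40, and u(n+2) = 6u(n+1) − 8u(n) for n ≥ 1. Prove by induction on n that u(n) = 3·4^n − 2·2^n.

Base cases: u(1) = 8 and 3·4^1 − 2·2^1 = 8; u(2) = 40 and 3·4^2 − 2·2^2 = 40.
Assume u(j) = 3·4^j − 2·2^j for all 1 ≤ j ≤ m, where m ≥ 2.
Then u(m+1) = 6u(m) − 8u(m−1) = 6·(3·4^m − 2·2^m) − 8·(3·4^{m−1} − 2·2^{m−1}) = 3·(6·4 − 8)4^{m−1} − 2·(6·2 − 8)2^{m−1} = 48·4^{m−1} − 8·2^{m−1} = 3·4^{m+1} − 2·2^{m+1}.
This completes the inductive step, so u(n) = 3·4^n − 2·2^n for all n ≥ 1.

u(n) = 3·4^n − 2·2^n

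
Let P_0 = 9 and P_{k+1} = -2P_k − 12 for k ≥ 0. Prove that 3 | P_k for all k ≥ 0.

Base case: P_0 = 9 = 3·3, so 3 | P_0.
Assume 3 | P_j, so P_j = 3t for some integer t.
Then P_{j+1} = -2P_j − 12 = -2·(3t) − 12 = 3(-2t − 4), so 3 | P_{j+1}.
So the property holds for j+1, and by induction 3 | P_k for all k ≥ 0.

3 | P_k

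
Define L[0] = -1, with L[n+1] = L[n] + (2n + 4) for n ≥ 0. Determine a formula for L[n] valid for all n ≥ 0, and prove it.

Claim: L[n] = n^2 + 3n − 1.

Base case: L[0] = -1, and 0^2 + 3·0 − 1 = -1.
Assume L[m] = m^2 + 3m − 1.
Then L[m+1] = L[m] + (2m + 4) = (m^2 + 3m − 1) + (2m + 4) = m^2 + 5m + 3,
and (m+1)^2 + 3·(m+1) − 1 = m^2 + 5m + 3.
Hence L[n] = n^2 + 3n − 1 for every n ≥ 0, by induction.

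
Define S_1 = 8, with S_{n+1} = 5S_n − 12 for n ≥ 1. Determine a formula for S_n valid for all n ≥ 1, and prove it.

Claim: S_n = 5^n + 3.

Base case: S_1 = 8, and 5^1 + 3 = 5 + 3 = 8.
Assume S_j = 5^j + 3 for some j ≥ 1.
Then S_{j+1} = 5S_j − 12 = 5·(5^j + 3) − 12 = 5^{j+1} + 15 − 12 = 5^{j+1} + 3.
Hence S_n = 5^n + 3 for every n ≥ 1, by induction.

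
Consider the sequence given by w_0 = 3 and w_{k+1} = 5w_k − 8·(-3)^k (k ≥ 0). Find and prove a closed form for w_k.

Claim: w_k = 2·5^k + (-3)^k.

Base case: w_0 = 3, and 2·5^0 + (-3)^0 = 2 + 1 = 3.
Assume w_m = 2·5^m + (-3)^m for some m ≥ 0.
Then w_{m+1} = 5w_m − 8·(-3)^m = 5·(2·5^m + (-3)^m) − 8·(-3)^m = 2·5^{m+1} + 5·(-3)^m − 8·(-3)^m = 2·5^{m+1} − 3·(-3)^m = 2·5^{m+1} + (-3)^{m+1}.
By induction, w_k = 2·5^k + (-3)^k for all k ≥ 0.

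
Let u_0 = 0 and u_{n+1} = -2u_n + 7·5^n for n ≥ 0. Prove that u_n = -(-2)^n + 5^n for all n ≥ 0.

Base case: u_0 = 0, and -(-2)^0 + 5^0 = -1 + 1 = 0.
Assume u_m = -(-2)^m + 5^m for some m ≥ 0.
Then u_{m+1} = -2u_m + 7·5^m = -2·(-(-2)^m + 5^m) + 7·5^m = -(-2)^{m+1} − 2·5^m + 7·5^m = -(-2)^{m+1} + 5·5^m = -(-2)^{m+1} + 5^{m+1}.
This completes the inductive step, so u_n = -(-2)^n + 5^n for all n ≥ 0.

u_n = -(-2)^n + 5^n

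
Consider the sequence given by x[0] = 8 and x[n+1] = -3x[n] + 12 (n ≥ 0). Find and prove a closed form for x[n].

Claim: x[n] = 5·(-3)^n + 3.

Base case: x[0] = 8, and 5·(-3)^0 + 3 = 5 + 3 = 8.
Assume x[m] = 5·(-3)^m + 3 for some m ≥ 0.
Then x[m+1] = -3x[m] + 12 = -3·(5·(-3)^m + 3) + 12 = -15·(-3)^m − 9 + 12 = 5·(-3)^{m+1} + 3.
By induction, x[n] = 5·(-3)^n + 3 for all n ≥ 0.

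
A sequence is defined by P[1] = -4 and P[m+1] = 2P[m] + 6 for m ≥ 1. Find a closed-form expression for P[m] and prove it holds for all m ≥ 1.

Claim: P[m] = 2^m − 6.

Base case: P[1] = -4, and 2^1 − 6 = 2 − 6 = -4.
Assume P[k] = 2^k − 6 for some k ≥ 1.
Then P[k+1] = 2P[k] + 6 = 2·(2^k − 6) + 6 = 2^{k+1} − 12 + 6 = 2^{k+1} − 6.
This completes the inductive step, so P[m] = 2^m − 6 for all m ≥ 1.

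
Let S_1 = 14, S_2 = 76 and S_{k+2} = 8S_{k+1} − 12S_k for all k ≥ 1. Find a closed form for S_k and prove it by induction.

Claim: S_k = 2^k + 2·6^k.

Base cases: S_1 = 14 and 2^1 + 2·6^1 = 14; S_2 = 76 and 2^2 + 2·6^2 = 76.
Assume S_j = 2^j + 2·6^j for all 1 ≤ j ≤ m, where m ≥ 2.
Then S_{m+1} = 8S_m − 12S_{m−1} = 8·(2^m + 2·6^m) − 12·(2^{m−1} + 2·6^{m−1}) = (8·2 − 12)2^{m−1} + 2·(8·6 − 12)6^{m−1} = 4·2^{m−1} + 72·6^{m−1} = 2^{m+1} + 2·6^{m+1}.
This completes the inductive step, so S_k = 2^k + 2·6^k for all k ≥ 1.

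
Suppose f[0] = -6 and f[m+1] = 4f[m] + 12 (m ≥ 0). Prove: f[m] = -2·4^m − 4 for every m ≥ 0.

Base case: f[0] = -6, and -2·4^0 − 4 = -2 − 4 = -6.
Assume f[k] = -2·4^k − 4 for some k ≥ 0.
Then f[k+1] = 4f[k] + 12 = 4·(-2·4^k − 4) + 12 = -8·4^k − 16 + 12 = -2·4^{k+1} − 4.
So the formula holds for k+1, and by induction f[m] = -2·4^m − 4 for all m ≥ 0.

f[m] = -2·4^m − 4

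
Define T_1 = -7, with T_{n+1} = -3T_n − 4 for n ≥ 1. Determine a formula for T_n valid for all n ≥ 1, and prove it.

Claim: T_n = 2·(-3)^n − 1.

Base case: T_1 = -7, and 2·(-3)^1 − 1 = -6 − 1 = -7.
Assume T_j = 2·(-3)^j − 1 for some j ≥ 1.
Then T_{j+1} = -3T_j − 4 = -3·(2·(-3)^j − 1) − 4 = -6·(-3)^j + 3 − 4 = 2·(-3)^{j+1} − 1.
Hence T_n = 2·(-3)^n − 1 for every n ≥ 1, by induction.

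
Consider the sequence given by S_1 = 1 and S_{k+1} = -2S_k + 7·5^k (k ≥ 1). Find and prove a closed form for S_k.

Claim: S_k = 2·(-2)^k + 5^k.

Base case: S_1 = 1, and 2·(-2)^1 + 5^1 = -4 + 5 = 1.
Assume S_m = 2·(-2)^m + 5^m for some m ≥ 1.
Then S_{m+1} = -2S_m + 7·5^m = -2·(2·(-2)^m + 5^m) + 7·5^m = 2·(-2)^{m+1} − 2·5^m + 7·5^m = 2·(-2)^{m+1} + 5·5^m = 2·(-2)^{m+1} + 5^{m+1}.
Hence S_k = 2·(-2)^k + 5^k for every k ≥ 1, by induction.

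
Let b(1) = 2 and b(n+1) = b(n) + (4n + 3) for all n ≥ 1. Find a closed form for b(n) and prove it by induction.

Claim: b(n) = 2n^2 + n − 1.

Base case: b(1) = 2, and 2·1^2 + 1 − 1 = 2.
Assume b(k) = 2k^2 + k − 1.
Then b(k+1) = b(k) + (4k + 3) = (2k^2 + k − 1) + (4k + 3) = 2k^2 + 5k + 2,
and 2·(k+1)^2 + (k+1) − 1 = 2k^2 + 5k + 2.
This completes the inductive step, so b(n) = 2n^2 + n − 1 for all n ≥ 1.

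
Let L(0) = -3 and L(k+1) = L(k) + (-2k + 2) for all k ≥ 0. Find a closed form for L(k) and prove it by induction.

Claim: L(k) = -k^2 + 3k − 3.

Base case: L(0) = -3, and -0^2 + 3·0 − 3 = -3.
Assume L(j) = -j^2 + 3j − 3.
Then L(j+1) = L(j) + (-2j + 2) = (-j^2 + 3j − 3) + (-2j + 2) = -j^2 + j − 1,
and -(j+1)^2 + 3·(j+1) − 3 = -j^2 + j − 1.
This completes the inductive step, so L(k) = -k^2 + 3k − 3 for all k ≥ 0.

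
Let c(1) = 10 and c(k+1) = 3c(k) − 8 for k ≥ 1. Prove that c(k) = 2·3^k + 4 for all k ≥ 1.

Base case: c(1) = 10, and 2·3^1 + 4 = 6 + 4 = 10.
Assume c(r) = 2·3^r + 4 for some r ≥ 1.
Then c(r+1) = 3c(r) − 8 = 3·(2·3^r + 4) − 8 = 6·3^r + 12 − 8 = 2·3^{r+1} + 4.
This completes the inductive step, so c(k) = 2·3^k + 4 for all k ≥ 1.

c(k) = 2·3^k + 4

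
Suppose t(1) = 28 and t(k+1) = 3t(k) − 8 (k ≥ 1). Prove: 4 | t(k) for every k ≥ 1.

Base case: t(1) = 28 = 4·7, so 4 | t(1).
Assume 4 | t(r), so t(r) = 4s for some integer s.
Then t(r+1) = 3t(r) − 8 = 3·(4s) − 8 = 4(3s − 2), so 4 | t(r+1).
By induction, 4 | t(k) for all k ≥ 1.

4 | t(k)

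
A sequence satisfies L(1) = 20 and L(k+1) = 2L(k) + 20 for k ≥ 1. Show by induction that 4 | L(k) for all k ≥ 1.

Base case: L(1) = 20 = 4·5, so 4 | L(1).
Assume 4 | L(j), so L(j) = 4t for some integer t.
Then L(j+1) = 2L(j) + 20 = 2·(4t) + 20 = 4(2t + 5), so 4 | L(j+1).
So the property holds for j+1, and by induction 4 | L(k) for all k ≥ 1.

4 | L(k)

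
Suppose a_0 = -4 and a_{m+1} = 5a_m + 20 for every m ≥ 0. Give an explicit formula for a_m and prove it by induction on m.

Claim: a_m = 5^m − 5.

Base case: a_0 = -4, and 5^0 − 5 = 1 − 5 = -4.
Assume a_r = 5^r − 5 for some r ≥ 0.
Then a_{r+1} = 5a_r + 20 = 5·(5^r − 5) + 20 = 5^{r+1} − 25 + 20 = 5^{r+1} − 5.
By induction, a_m = 5^m − 5 for all m ≥ 0.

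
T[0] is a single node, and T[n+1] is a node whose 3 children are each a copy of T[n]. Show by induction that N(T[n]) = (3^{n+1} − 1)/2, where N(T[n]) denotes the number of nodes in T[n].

Base case: N(T[0]) = 1, and (3^{0+1} − 1)/2 = 1.
Assume N(T[m]) = (3^{m+1} − 1)/2.
Then N(T[m+1]) = 1 + 3N(T[m]) = 1 + 3·(3^{m+1} − 1)/2 = 1 + (3^{m+2} − 3)/2 = (2 + 3^{m+2} − 3)/2 = (3^{m+2} − 1)/2.
So the formula holds for m+1, and by induction N(T[n]) = (3^{n+1} − 1)/2 for all n ≥ 0.

N(T[n]) = (3^{n+1} − 1)/2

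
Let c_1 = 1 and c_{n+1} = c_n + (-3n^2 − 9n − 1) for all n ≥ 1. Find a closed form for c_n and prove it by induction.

Claim: c_n = -n^3 − 3n^2 + 3n + 2.

Base case: c_1 = 1, and -1^3 − 3·1^2 + 3·1 + 2 = 1.
Assume c_k = -k^3 − 3k^2 + 3k + 2.
Then c_{k+1} = c_k + (-3k^2 − 9k − 1) = (-k^3 − 3k^2 + 3k + 2) + (-3k^2 − 9k − 1) = -k^3 − 6k^2 − 6k + 1,
and -(k+1)^3 − 3·(k+1)^2 + 3·(k+1) + 2 = -k^3 − 6k^2 − 6k + 1.
This completes the inductive step, so c_n = -n^3 − 3n^2 + 3n + 2 for all n ≥ 1.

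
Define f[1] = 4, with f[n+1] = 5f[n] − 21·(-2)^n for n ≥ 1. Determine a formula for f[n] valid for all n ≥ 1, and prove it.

Claim: f[n] = 2·5^n + 3·(-2)^n.

Base case: f[1] = 4, and 2·5^1 + 3·(-2)^1 = 10 − 6 = 4.
Assume f[m] = 2·5^m + 3·(-2)^m for some m ≥ 1.
Then f[m+1] = 5f[m] − 21·(-2)^m = 5·(2·5^m + 3·(-2)^m) − 21·(-2)^m = 2·5^{m+1} + 15·(-2)^m − 21·(-2)^m = 2·5^{m+1} − 6·(-2)^m = 2·5^{m+1} + 3·(-2)^{m+1}.
By induction, f[n] = 2·5^n + 3·(-2)^n for all n ≥ 1.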